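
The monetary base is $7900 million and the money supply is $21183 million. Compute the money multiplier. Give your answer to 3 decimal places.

The money multiplier is m = M / MB = 21183 / 7900 ≈ 2.68139.

2.681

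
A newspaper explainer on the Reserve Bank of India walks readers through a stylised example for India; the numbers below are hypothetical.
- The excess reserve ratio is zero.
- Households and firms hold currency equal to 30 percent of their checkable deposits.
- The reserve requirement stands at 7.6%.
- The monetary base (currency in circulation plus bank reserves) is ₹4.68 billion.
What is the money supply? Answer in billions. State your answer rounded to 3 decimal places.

₹16.181 billion

The money multiplier is m = (1 + c) / (rr + c) = (1 + 0.3) / (0.076 + 0.3) ≈ 3.45745.
So M = m × MB = 3.45745 × 4.68 ≈ 16.1809 billion.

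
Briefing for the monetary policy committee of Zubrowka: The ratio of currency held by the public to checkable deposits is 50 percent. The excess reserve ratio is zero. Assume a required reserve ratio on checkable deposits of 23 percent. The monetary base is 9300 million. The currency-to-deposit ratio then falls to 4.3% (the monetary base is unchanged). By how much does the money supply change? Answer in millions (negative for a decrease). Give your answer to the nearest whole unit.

16421 million

Initially m₁ = (1 + 0.5) / (0.23 + 0.5) ≈ 2.05479, so M₁ = 2.05479 × 9300 = 19109.547 million.
After the change m₂ = (1 + 0.043) / (0.23 + 0.043) ≈ 3.82051, so M₂ = 3.82051 × 9300 = 35530.743 million.
ΔM = M₂ − M₁ = 35530.743 − 19109.547 = 16421.196 million.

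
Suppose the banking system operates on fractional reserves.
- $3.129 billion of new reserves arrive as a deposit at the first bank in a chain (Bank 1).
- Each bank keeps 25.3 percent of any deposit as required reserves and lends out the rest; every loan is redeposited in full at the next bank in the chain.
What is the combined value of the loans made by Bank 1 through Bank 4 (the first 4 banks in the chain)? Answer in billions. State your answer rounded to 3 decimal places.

$6.362 billion

Bank i lends (1 − rr)^i of the original deposit: Bank 1 lends 3.129·0.7470 ≈ 2.3374, Bank 2 lends 3.129·0.7470² ≈ 1.7460, and so on.
Summing a geometric series: total = 3.129·[0.7470·(1 − 0.7470^4) / (1 − 0.7470)] ≈ 6.3619 billion.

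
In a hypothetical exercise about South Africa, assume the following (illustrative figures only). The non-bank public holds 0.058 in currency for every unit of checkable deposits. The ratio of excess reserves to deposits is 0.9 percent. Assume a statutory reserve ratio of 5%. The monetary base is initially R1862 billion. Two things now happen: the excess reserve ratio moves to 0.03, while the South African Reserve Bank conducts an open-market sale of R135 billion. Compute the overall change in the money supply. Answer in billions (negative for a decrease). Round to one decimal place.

-3597.2 billion

Before: m₁ = (1 + 0.058) / (0.05 + 0.009 + 0.058) ≈ 9.042735, MB₁ = 1862, so M₁ = 9.042735 × 1862 ≈ 16837.5726 billion.
After: m₂ = (1 + 0.058) / (0.05 + 0.03 + 0.058) ≈ 7.666667, MB₂ = 1862 − 135 = 1727, so M₂ = 7.666667 × 1727 ≈ 13240.3339 billion.
ΔM = M₂ − M₁ = 13240.3339 − 16837.5726 = -3597.2387 billion.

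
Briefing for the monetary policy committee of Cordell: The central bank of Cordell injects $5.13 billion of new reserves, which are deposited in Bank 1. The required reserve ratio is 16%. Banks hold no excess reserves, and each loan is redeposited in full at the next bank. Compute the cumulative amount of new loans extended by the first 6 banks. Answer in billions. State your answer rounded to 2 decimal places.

Bank i lends (1 − rr)^i of the original deposit: Bank 1 lends 5.13·0.8400 = 4.3092, Bank 2 lends 5.13·0.8400² ≈ 3.6197, and so on.
Summing a geometric series: total = 5.13·[0.8400·(1 − 0.8400^6) / (1 − 0.8400)] ≈ 17.4712 billion.

$17.47 billion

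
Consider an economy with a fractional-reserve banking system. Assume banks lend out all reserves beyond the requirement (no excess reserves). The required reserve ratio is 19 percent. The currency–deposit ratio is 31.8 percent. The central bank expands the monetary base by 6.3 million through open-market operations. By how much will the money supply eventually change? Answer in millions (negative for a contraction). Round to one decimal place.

16.3 million

The money multiplier is m = (1 + c) / (rr + c) = (1 + 0.318) / (0.19 + 0.318) ≈ 2.5945.
The purchase adds 6.3 million of base, so ΔM = m × ΔMB = 2.5945 × (+6.3) ≈ 16.3453 million.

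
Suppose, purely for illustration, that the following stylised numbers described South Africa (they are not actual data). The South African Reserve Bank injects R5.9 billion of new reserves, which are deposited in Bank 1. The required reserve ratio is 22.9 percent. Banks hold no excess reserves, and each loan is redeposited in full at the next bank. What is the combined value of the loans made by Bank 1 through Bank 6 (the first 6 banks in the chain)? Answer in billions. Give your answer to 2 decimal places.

R15.69 billion

Bank i lends (1 − rr)^i of the original deposit: Bank 1 lends 5.9·0.7710 = 4.5489, Bank 2 lends 5.9·0.7710² ≈ 3.5072, and so on.
Summing a geometric series: total = 5.9·[0.7710·(1 − 0.7710^6) / (1 − 0.7710)] ≈ 15.6917 billion.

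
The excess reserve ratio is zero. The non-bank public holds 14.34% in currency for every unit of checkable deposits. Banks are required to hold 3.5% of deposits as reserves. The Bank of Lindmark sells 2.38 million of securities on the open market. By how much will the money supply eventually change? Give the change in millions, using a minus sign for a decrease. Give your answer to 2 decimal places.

The money multiplier is m = (1 + c) / (rr + c) = (1 + 0.1434) / (0.035 + 0.1434) ≈ 6.4092.
The sale removes 2.38 million of base, so ΔM = m × ΔMB = 6.4092 × (−2.38) ≈ -15.2539 million.

-15.25 million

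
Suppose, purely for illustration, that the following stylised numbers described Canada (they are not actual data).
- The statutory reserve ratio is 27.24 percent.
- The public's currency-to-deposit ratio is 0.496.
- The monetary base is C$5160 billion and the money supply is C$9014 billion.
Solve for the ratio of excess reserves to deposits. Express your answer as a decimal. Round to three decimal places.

Using m = M/MB = 9014/5160 ≈ 1.746899. Since m = (1 + c)/(c + rr + e), the denominator satisfies c + rr + e = (1 + c)/m = (1 + 0.496) / 1.746899 ≈ 0.856375.
With c = 0.496 and rr = 0.2724, the ratio of excess reserves to deposits is 0.856375 − 0.496 − 0.2724 = 0.087975.

0.088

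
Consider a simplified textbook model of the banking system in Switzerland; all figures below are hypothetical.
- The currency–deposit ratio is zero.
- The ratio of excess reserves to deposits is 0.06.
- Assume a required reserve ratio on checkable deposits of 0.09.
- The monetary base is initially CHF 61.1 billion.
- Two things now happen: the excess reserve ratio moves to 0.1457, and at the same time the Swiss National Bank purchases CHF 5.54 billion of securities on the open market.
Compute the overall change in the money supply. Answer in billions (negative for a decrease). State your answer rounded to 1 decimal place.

-124.6 billion

Before: m₁ = 1 / (0.09 + 0.06) ≈ 6.6667, MB₁ = 61.1, so M₁ = 6.6667 × 61.1 ≈ 407.3354 billion.
After: m₂ = 1 / (0.09 + 0.1457) ≈ 4.2427, MB₂ = 61.1 + 5.54 = 66.64, so M₂ = 4.2427 × 66.64 ≈ 282.7335 billion.
ΔM = M₂ − M₁ = 282.7335 − 407.3354 = -124.6019 billion.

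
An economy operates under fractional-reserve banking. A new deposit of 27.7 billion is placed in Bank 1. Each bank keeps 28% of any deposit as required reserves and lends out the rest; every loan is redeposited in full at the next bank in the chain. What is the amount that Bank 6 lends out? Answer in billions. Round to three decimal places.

Each bank lends a fraction (1 − rr) = 0.7200 of the deposit it receives, so Bank 6 receives 27.7·0.7200^5 and lends 27.7·0.7200^6 ≈ 3.8590 billion.

3.859 billion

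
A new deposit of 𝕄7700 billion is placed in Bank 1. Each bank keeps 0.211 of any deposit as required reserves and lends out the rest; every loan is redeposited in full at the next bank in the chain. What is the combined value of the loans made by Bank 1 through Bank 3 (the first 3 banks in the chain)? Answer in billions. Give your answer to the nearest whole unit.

𝕄14651 billion

Bank i lends (1 − rr)^i of the original deposit: Bank 1 lends 7700·0.7890 = 6075.3000, Bank 2 lends 7700·0.7890² = 4793.4117, and so on.
Summing a geometric series: total = 7700·[0.7890·(1 − 0.7890^3) / (1 − 0.7890)] ≈ 14650.7135 billion.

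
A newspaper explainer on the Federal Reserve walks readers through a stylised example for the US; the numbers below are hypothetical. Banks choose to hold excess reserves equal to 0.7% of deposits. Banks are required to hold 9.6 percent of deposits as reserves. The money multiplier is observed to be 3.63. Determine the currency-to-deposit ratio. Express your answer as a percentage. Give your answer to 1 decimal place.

23.8%

Using m = 3.63. From m = (1 + c)/(c + rr + e), rearranging gives 1 + c = m·(c + rr + e), so c·(1 − m) = m·(rr + e) − 1.
Hence c = [m·(rr + e) − 1]/(1 − m) = [3.63 × (0.096 + 0.007) − 1] / (1 − 3.63) ≈ 0.238065.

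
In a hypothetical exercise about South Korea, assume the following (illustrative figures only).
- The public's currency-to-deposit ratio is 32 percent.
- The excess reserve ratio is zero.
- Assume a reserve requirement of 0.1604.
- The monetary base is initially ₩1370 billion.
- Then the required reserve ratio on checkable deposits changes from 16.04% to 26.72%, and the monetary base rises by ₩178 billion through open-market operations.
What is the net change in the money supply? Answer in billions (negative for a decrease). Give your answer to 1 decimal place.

Before: m₁ = (1 + 0.32) / (0.1604 + 0.32) ≈ 2.747710, MB₁ = 1370, so M₁ = 2.747710 × 1370 = 3764.3627 billion.
After: m₂ = (1 + 0.32) / (0.2672 + 0.32) ≈ 2.247956, MB₂ = 1370 + 178 = 1548, so M₂ = 2.247956 × 1548 ≈ 3479.8359 billion.
ΔM = M₂ − M₁ = 3479.8359 − 3764.3627 = -284.5268 billion.

-284.5 billion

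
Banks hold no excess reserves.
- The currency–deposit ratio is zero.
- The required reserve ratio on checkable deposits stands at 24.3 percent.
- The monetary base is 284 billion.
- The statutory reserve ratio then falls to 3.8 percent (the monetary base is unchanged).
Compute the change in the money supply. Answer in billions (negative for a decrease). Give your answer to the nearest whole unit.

Initially m₁ = 1 / (0.243) ≈ 4.1152, so M₁ = 4.1152 × 284 = 1168.7168 billion.
After the change m₂ = 1 / (0.038) ≈ 26.3158, so M₂ = 26.3158 × 284 = 7473.6872 billion.
ΔM = M₂ − M₁ = 7473.6872 − 1168.7168 = 6304.9704 billion.

6305 billion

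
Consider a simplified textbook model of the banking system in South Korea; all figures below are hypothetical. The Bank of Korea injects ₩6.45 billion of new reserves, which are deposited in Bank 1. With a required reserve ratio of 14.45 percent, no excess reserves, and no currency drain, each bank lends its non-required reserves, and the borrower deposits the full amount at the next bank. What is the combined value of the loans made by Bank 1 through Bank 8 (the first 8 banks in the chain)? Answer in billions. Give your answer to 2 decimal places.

₩27.23 billion

Bank i lends (1 − rr)^i of the original deposit: Bank 1 lends 6.45·0.8555 ≈ 5.5180, Bank 2 lends 6.45·0.8555² ≈ 4.7206, and so on.
Summing a geometric series: total = 6.45·[0.8555·(1 − 0.8555^8) / (1 − 0.8555)] ≈ 27.2302 billion.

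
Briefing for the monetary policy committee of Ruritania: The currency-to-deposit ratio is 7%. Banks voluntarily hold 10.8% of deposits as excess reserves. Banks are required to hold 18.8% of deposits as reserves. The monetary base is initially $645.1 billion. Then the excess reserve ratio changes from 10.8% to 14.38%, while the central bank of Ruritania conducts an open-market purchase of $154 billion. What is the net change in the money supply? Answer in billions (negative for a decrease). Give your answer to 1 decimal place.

Before: m₁ = (1 + 0.07) / (0.188 + 0.108 + 0.07) ≈ 2.92350, MB₁ = 645.1, so M₁ = 2.92350 × 645.1 ≈ 1885.9499 billion.
After: m₂ = (1 + 0.07) / (0.188 + 0.1438 + 0.07) ≈ 2.66302, MB₂ = 645.1 + 154 = 799.1, so M₂ = 2.66302 × 799.1 ≈ 2128.0193 billion.
ΔM = M₂ − M₁ = 2128.0193 − 1885.9499 = 242.0694 billion.

$242.1 billion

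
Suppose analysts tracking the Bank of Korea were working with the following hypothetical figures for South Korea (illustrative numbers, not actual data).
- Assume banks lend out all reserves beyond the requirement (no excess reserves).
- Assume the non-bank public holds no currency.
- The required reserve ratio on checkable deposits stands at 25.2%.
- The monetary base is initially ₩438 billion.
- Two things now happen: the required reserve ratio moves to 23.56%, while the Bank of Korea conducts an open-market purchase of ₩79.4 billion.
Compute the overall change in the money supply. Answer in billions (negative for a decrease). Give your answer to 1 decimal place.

₩458.0 billion

Before: m₁ = 1 / (0.252) ≈ 3.96825, MB₁ = 438, so M₁ = 3.96825 × 438 = 1738.0935 billion.
After: m₂ = 1 / (0.2356) ≈ 4.24448, MB₂ = 438 + 79.4 = 517.4, so M₂ = 4.24448 × 517.4 ≈ 2196.094 billion.
ΔM = M₂ − M₁ = 2196.094 − 1738.0935 = 458.0005 billion.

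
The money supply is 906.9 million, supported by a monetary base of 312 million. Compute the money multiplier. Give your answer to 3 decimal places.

2.907

The money multiplier is m = M / MB = 906.9 / 312 ≈ 2.90673.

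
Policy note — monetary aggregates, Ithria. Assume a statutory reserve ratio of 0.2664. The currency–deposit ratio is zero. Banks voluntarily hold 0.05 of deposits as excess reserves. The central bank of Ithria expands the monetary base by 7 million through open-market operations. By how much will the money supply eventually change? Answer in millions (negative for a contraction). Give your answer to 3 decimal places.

22.124 million

The money multiplier is m = 1 / (rr + e) = 1 / (0.2664 + 0.05) ≈ 3.16056.
The purchase adds 7 million of base, so ΔM = m × ΔMB = 3.16056 × (+7) ≈ 22.1239 million.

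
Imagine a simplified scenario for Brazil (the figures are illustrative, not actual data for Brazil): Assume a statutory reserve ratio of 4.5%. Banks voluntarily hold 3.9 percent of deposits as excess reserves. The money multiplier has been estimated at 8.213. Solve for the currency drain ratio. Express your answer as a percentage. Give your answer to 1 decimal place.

Using m = 8.213. From m = (1 + c)/(c + rr + e), rearranging gives 1 + c = m·(c + rr + e), so c·(1 − m) = m·(rr + e) − 1.
Hence c = [m·(rr + e) − 1]/(1 − m) = [8.213 × (0.045 + 0.039) − 1] / (1 − 8.213) ≈ 0.042993.

4.3%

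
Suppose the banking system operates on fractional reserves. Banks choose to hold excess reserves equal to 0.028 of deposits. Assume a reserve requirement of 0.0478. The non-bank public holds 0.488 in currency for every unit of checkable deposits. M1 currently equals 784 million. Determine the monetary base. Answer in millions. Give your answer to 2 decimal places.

The money multiplier is m = (1 + c) / (rr + e + c) = (1 + 0.488) / (0.0478 + 0.028 + 0.488) ≈ 2.639234.
MB = M / m = 784 / 2.639234 ≈ 297.0559 million.

297.06 million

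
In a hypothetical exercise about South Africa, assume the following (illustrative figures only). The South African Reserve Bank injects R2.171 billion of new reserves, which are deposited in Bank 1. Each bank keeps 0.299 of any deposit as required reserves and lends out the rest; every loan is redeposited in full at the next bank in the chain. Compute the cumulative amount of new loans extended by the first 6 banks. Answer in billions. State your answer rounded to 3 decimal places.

R4.486 billion

Bank i lends (1 − rr)^i of the original deposit: Bank 1 lends 2.171·0.7010 ≈ 1.5219, Bank 2 lends 2.171·0.7010² ≈ 1.0668, and so on.
Summing a geometric series: total = 2.171·[0.7010·(1 − 0.7010^6) / (1 − 0.7010)] ≈ 4.4859 billion.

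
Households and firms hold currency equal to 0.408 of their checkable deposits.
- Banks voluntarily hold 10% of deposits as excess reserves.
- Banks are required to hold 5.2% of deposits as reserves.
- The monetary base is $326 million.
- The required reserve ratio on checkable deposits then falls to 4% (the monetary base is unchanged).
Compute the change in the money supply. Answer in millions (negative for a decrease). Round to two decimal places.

$17.95 million

Initially m₁ = (1 + 0.408) / (0.052 + 0.1 + 0.408) ≈ 2.514286, so M₁ = 2.514286 × 326 ≈ 819.6572 million.
After the change m₂ = (1 + 0.408) / (0.04 + 0.1 + 0.408) ≈ 2.569343, so M₂ = 2.569343 × 326 ≈ 837.6058 million.
ΔM = M₂ − M₁ = 837.6058 − 819.6572 = 17.9486 million.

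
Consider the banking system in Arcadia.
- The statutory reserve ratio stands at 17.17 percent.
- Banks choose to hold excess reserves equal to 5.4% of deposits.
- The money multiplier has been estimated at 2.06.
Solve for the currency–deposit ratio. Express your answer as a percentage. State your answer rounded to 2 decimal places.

50.48%

Using m = 2.06. From m = (1 + c)/(c + rr + e), rearranging gives 1 + c = m·(c + rr + e), so c·(1 − m) = m·(rr + e) − 1.
Hence c = [m·(rr + e) − 1]/(1 − m) = [2.06 × (0.1717 + 0.054) − 1] / (1 − 2.06) ≈ 0.504772.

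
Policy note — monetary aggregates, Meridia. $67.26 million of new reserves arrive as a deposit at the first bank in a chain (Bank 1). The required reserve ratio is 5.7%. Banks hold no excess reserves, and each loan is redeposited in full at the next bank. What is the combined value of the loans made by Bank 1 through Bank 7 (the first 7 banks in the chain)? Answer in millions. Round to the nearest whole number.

Bank i lends (1 − rr)^i of the original deposit: Bank 1 lends 67.26·0.9430 ≈ 63.4262, Bank 2 lends 67.26·0.9430² ≈ 59.8109, and so on.
Summing a geometric series: total = 67.26·[0.9430·(1 − 0.9430^7) / (1 − 0.9430)] ≈ 374.8773 million.

$375 million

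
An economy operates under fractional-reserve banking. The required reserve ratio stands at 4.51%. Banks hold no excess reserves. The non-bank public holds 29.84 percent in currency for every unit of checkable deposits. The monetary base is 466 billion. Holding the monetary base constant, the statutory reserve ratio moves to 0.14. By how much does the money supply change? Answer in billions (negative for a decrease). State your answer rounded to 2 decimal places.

-381.30 billion

Initially m₁ = (1 + 0.2984) / (0.0451 + 0.2984) ≈ 3.779913, so M₁ = 3.779913 × 466 ≈ 1761.4395 billion.
After the change m₂ = (1 + 0.2984) / (0.14 + 0.2984) ≈ 2.961679, so M₂ = 2.961679 × 466 ≈ 1380.1424 billion.
ΔM = M₂ − M₁ = 1380.1424 − 1761.4395 = -381.2971 billion.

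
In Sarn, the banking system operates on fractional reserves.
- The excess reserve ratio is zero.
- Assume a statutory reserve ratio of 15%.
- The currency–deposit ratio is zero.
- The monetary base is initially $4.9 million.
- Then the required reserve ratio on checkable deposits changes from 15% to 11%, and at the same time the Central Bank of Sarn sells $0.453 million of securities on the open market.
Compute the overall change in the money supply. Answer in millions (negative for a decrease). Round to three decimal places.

Before: m₁ = 1 / (0.15) ≈ 6.66667, MB₁ = 4.9, so M₁ = 6.66667 × 4.9 ≈ 32.6667 million.
After: m₂ = 1 / (0.11) ≈ 9.09091, MB₂ = 4.9 − 0.453 = 4.447, so M₂ = 9.09091 × 4.447 ≈ 40.4273 million.
ΔM = M₂ − M₁ = 40.4273 − 32.6667 = 7.7606 million.

$7.761 million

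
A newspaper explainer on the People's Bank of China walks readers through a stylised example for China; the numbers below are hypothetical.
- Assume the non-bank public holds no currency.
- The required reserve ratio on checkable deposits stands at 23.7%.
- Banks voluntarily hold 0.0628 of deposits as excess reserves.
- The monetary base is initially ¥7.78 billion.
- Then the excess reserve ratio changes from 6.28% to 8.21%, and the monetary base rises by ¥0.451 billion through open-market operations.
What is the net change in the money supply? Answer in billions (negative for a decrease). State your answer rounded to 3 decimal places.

-0.156 billion

Before: m₁ = 1 / (0.237 + 0.0628) ≈ 3.33556, MB₁ = 7.78, so M₁ = 3.33556 × 7.78 ≈ 25.9507 billion.
After: m₂ = 1 / (0.237 + 0.0821) ≈ 3.13381, MB₂ = 7.78 + 0.451 = 8.231, so M₂ = 3.13381 × 8.231 ≈ 25.7944 billion.
ΔM = M₂ − M₁ = 25.7944 − 25.9507 = -0.1563 billion.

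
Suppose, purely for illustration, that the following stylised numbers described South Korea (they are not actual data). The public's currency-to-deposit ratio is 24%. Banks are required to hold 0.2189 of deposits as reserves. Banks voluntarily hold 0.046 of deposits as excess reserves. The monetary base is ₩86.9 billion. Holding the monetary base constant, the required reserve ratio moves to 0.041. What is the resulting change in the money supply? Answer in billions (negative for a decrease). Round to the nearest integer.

Initially m₁ = (1 + 0.24) / (0.2189 + 0.046 + 0.24) ≈ 2.4559, so M₁ = 2.4559 × 86.9 ≈ 213.4177 billion.
After the change m₂ = (1 + 0.24) / (0.041 + 0.046 + 0.24) ≈ 3.7920, so M₂ = 3.7920 × 86.9 = 329.5248 billion.
ΔM = M₂ − M₁ = 329.5248 − 213.4177 = 116.1071 billion.

₩116 billion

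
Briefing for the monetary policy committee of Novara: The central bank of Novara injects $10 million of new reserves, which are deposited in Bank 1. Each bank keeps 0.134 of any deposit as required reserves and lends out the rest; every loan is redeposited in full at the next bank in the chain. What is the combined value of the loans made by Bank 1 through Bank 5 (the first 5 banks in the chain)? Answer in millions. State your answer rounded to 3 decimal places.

$33.149 million

Bank i lends (1 − rr)^i of the original deposit: Bank 1 lends 10·0.8660 = 8.6600, Bank 2 lends 10·0.8660² ≈ 7.4996, and so on.
Summing a geometric series: total = 10·[0.8660·(1 − 0.8660^5) / (1 − 0.8660)] ≈ 33.1492 million.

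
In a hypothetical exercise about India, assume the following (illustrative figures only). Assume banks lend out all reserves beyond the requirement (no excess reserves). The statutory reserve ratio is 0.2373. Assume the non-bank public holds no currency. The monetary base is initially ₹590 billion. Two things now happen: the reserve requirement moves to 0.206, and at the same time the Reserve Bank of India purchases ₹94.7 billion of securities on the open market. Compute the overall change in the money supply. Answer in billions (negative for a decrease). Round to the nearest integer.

₹837 billion

Before: m₁ = 1 / (0.2373) ≈ 4.2141, MB₁ = 590, so M₁ = 4.2141 × 590 = 2486.319 billion.
After: m₂ = 1 / (0.206) ≈ 4.8544, MB₂ = 590 + 94.7 = 684.7, so M₂ = 4.8544 × 684.7 ≈ 3323.8077 billion.
ΔM = M₂ − M₁ = 3323.8077 − 2486.319 = 837.4887 billion.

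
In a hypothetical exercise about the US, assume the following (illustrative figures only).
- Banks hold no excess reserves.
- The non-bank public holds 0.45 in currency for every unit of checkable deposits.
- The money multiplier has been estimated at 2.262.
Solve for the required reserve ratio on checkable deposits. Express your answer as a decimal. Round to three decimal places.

Using m = 2.262. Since m = (1 + c)/(c + rr + e), the denominator satisfies c + rr + e = (1 + c)/m = (1 + 0.45) / 2.262 ≈ 0.641026.
With c = 0.45 and e = 0, the required reserve ratio on checkable deposits is 0.641026 − 0.45 − 0 = 0.191026.

0.191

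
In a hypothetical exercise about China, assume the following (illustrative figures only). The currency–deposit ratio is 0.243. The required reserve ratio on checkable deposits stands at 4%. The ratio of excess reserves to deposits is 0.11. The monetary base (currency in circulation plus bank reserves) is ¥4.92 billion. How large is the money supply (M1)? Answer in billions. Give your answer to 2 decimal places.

The money multiplier is m = (1 + c) / (rr + e + c) = (1 + 0.243) / (0.04 + 0.11 + 0.243) ≈ 3.1628.
So M = m × MB = 3.1628 × 4.92 ≈ 15.561 billion.

¥15.56 billion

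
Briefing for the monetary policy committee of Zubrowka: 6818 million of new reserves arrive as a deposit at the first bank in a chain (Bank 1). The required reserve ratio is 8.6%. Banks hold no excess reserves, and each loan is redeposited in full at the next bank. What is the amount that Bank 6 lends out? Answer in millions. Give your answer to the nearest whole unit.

Each bank lends a fraction (1 − rr) = 0.9140 of the deposit it receives, so Bank 6 receives 6818·0.9140^5 and lends 6818·0.9140^6 ≈ 3974.9729 million.

3975 million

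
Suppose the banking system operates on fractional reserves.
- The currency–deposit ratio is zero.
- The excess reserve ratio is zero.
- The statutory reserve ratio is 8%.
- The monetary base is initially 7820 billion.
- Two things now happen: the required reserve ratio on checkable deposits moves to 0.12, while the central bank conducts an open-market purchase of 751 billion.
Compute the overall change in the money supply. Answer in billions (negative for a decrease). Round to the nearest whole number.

-26325 billion

Before: m₁ = 1 / (0.08) = 12.5, MB₁ = 7820, so M₁ = 12.5 × 7820 = 97750 billion.
After: m₂ = 1 / (0.12) ≈ 8.33333, MB₂ = 7820 + 751 = 8571, so M₂ = 8.33333 × 8571 ≈ 71424.9714 billion.
ΔM = M₂ − M₁ = 71424.9714 − 97750 = -26325.0286 billion.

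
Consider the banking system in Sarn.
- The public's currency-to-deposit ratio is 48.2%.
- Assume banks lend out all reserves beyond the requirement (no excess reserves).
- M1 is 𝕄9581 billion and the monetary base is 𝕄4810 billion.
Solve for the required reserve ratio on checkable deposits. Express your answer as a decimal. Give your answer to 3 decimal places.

0.262

Using m = M/MB = 9581/4810 ≈ 1.991892. Since m = (1 + c)/(c + rr + e), the denominator satisfies c + rr + e = (1 + c)/m = (1 + 0.482) / 1.991892 ≈ 0.744016.
With c = 0.482 and e = 0, the required reserve ratio on checkable deposits is 0.744016 − 0.482 − 0 = 0.262016.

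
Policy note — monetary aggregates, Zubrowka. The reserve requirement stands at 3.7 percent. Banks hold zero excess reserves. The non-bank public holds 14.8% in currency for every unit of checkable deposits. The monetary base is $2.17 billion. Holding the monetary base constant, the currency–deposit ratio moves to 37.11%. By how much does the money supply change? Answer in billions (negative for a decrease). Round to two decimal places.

Initially m₁ = (1 + 0.148) / (0.037 + 0.148) ≈ 6.2054, so M₁ = 6.2054 × 2.17 ≈ 13.4657 billion.
After the change m₂ = (1 + 0.3711) / (0.037 + 0.3711) ≈ 3.3597, so M₂ = 3.3597 × 2.17 ≈ 7.2905 billion.
ΔM = M₂ − M₁ = 7.2905 − 13.4657 = -6.1752 billion.

-6.18 billion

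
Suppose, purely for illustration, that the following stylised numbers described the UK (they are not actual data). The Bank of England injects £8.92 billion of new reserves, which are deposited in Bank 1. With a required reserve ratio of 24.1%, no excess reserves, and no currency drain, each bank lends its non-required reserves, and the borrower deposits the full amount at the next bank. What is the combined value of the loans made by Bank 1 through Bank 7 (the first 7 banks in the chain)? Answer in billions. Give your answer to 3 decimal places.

Bank i lends (1 − rr)^i of the original deposit: Bank 1 lends 8.92·0.7590 ≈ 6.7703, Bank 2 lends 8.92·0.7590² ≈ 5.1386, and so on.
Summing a geometric series: total = 8.92·[0.7590·(1 − 0.7590^7) / (1 − 0.7590)] ≈ 24.0160 billion.

£24.016 billion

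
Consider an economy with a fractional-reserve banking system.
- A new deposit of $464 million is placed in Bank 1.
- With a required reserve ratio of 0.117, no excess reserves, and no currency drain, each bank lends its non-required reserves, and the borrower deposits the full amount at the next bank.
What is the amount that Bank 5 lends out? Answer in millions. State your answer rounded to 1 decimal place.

$249.1 million

Each bank lends a fraction (1 − rr) = 0.8830 of the deposit it receives, so Bank 5 receives 464·0.8830^4 and lends 464·0.8830^5 ≈ 249.0700 million.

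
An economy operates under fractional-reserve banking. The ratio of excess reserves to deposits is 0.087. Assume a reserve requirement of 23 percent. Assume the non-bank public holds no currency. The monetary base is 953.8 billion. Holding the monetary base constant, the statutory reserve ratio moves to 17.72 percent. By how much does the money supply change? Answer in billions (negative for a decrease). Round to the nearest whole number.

Initially m₁ = 1 / (0.23 + 0.087) ≈ 3.1546, so M₁ = 3.1546 × 953.8 ≈ 3008.8575 billion.
After the change m₂ = 1 / (0.1772 + 0.087) ≈ 3.7850, so M₂ = 3.7850 × 953.8 = 3610.133 billion.
ΔM = M₂ − M₁ = 3610.133 − 3008.8575 = 601.2755 billion.

601 billion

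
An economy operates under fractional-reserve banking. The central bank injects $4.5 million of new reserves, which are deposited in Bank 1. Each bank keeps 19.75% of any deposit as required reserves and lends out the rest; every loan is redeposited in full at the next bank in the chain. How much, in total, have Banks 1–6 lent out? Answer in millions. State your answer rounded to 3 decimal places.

$13.401 million

Bank i lends (1 − rr)^i of the original deposit: Bank 1 lends 4.5·0.8025 ≈ 3.6113, Bank 2 lends 4.5·0.8025² ≈ 2.8980, and so on.
Summing a geometric series: total = 4.5·[0.8025·(1 − 0.8025^6) / (1 − 0.8025)] ≈ 13.4010 million.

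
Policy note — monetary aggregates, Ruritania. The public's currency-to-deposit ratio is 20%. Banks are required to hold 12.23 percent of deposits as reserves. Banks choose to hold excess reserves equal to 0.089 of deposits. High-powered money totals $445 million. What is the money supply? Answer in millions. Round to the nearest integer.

$1298 million

The money multiplier is m = (1 + c) / (rr + e + c) = (1 + 0.2) / (0.1223 + 0.089 + 0.2) ≈ 2.9176.
So M = m × MB = 2.9176 × 445 = 1298.332 million.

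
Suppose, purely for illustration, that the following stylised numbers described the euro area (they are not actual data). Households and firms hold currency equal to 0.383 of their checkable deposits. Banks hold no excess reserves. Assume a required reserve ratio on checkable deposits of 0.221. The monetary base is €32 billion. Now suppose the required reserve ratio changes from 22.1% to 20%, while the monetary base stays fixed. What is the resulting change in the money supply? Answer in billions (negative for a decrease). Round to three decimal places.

€2.639 billion

Initially m₁ = (1 + 0.383) / (0.221 + 0.383) ≈ 2.289735, so M₁ = 2.289735 × 32 ≈ 73.2715 billion.
After the change m₂ = (1 + 0.383) / (0.2 + 0.383) ≈ 2.372213, so M₂ = 2.372213 × 32 ≈ 75.9108 billion.
ΔM = M₂ − M₁ = 75.9108 − 73.2715 = 2.6393 billion.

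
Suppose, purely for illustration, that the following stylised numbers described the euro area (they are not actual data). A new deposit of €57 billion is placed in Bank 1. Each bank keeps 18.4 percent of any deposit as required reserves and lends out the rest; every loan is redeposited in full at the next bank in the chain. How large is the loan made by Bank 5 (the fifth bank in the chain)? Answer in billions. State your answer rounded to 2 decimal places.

€20.62 billion

Each bank lends a fraction (1 − rr) = 0.8160 of the deposit it receives, so Bank 5 receives 57·0.8160^4 and lends 57·0.8160^5 ≈ 20.6218 billion.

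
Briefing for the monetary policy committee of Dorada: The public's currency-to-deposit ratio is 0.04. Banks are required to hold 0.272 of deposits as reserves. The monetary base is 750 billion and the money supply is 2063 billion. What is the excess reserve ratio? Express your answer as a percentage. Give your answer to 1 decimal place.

6.6%

Using m = M/MB = 2063/750 ≈ 2.750667. Since m = (1 + c)/(c + rr + e), the denominator satisfies c + rr + e = (1 + c)/m = (1 + 0.04) / 2.750667 ≈ 0.378090.
With c = 0.04 and rr = 0.272, the excess reserve ratio is 0.378090 − 0.04 − 0.272 = 0.06609.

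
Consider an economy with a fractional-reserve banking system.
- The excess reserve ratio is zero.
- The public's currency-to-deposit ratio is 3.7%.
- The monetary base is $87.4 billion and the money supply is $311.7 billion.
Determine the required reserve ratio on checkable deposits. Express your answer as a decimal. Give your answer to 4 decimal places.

Using m = M/MB = 311.7/87.4 ≈ 3.566362. Since m = (1 + c)/(c + rr + e), the denominator satisfies c + rr + e = (1 + c)/m = (1 + 0.037) / 3.566362 ≈ 0.290773.
With c = 0.037 and e = 0, the required reserve ratio on checkable deposits is 0.290773 − 0.037 − 0 = 0.253773.

0.2538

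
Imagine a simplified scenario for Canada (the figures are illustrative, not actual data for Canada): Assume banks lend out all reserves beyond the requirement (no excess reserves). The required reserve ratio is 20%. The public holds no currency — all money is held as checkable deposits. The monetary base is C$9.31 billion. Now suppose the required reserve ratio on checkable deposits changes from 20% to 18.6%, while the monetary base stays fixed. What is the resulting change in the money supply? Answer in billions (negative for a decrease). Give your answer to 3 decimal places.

C$3.504 billion

Initially m₁ = 1 / (0.2) = 5, so M₁ = 5 × 9.31 = 46.55 billion.
After the change m₂ = 1 / (0.186) ≈ 5.37634, so M₂ = 5.37634 × 9.31 ≈ 50.0537 billion.
ΔM = M₂ − M₁ = 50.0537 − 46.55 = 3.5037 billion.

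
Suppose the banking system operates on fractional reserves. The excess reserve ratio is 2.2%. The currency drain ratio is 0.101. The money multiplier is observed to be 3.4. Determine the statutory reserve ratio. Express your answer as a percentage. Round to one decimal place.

Using m = 3.4. Since m = (1 + c)/(c + rr + e), the denominator satisfies c + rr + e = (1 + c)/m = (1 + 0.101) / 3.4 ≈ 0.323824.
With c = 0.101 and e = 0.022, the statutory reserve ratio is 0.323824 − 0.101 − 0.022 = 0.200824.

20.1%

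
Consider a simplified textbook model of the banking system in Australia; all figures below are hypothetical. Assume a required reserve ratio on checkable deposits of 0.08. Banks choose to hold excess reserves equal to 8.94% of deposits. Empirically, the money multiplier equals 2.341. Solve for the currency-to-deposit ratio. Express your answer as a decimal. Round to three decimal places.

0.450

Using m = 2.341. From m = (1 + c)/(c + rr + e), rearranging gives 1 + c = m·(c + rr + e), so c·(1 − m) = m·(rr + e) − 1.
Hence c = [m·(rr + e) − 1]/(1 − m) = [2.341 × (0.08 + 0.0894) − 1] / (1 − 2.341) ≈ 0.449989.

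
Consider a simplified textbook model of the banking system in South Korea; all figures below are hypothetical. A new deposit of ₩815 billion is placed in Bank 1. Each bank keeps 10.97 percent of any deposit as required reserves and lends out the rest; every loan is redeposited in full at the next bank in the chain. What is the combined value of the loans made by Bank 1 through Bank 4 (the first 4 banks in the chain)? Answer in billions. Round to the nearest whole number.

Bank i lends (1 − rr)^i of the original deposit: Bank 1 lends 815·0.8903 = 725.5945, Bank 2 lends 815·0.8903² ≈ 645.9968, and so on.
Summing a geometric series: total = 815·[0.8903·(1 − 0.8903^4) / (1 − 0.8903)] ≈ 2458.7613 billion.

₩2459 billion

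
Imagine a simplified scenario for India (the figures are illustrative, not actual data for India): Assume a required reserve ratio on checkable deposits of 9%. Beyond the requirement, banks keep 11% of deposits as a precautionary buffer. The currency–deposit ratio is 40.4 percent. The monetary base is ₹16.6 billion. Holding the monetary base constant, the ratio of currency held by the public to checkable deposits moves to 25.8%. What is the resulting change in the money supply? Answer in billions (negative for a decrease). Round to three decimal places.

Initially m₁ = (1 + 0.404) / (0.09 + 0.11 + 0.404) ≈ 2.324503, so M₁ = 2.324503 × 16.6 ≈ 38.5867 billion.
After the change m₂ = (1 + 0.258) / (0.09 + 0.11 + 0.258) ≈ 2.746725, so M₂ = 2.746725 × 16.6 ≈ 45.5956 billion.
ΔM = M₂ − M₁ = 45.5956 − 38.5867 = 7.0089 billion.

₹7.009 billion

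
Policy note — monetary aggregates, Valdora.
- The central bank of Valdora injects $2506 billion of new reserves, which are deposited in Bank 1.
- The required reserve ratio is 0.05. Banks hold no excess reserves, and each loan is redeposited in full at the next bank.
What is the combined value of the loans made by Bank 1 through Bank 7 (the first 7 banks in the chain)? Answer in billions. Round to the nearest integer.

Bank i lends (1 − rr)^i of the original deposit: Bank 1 lends 2506·0.9500 = 2380.7000, Bank 2 lends 2506·0.9500² = 2261.6650, and so on.
Summing a geometric series: total = 2506·[0.9500·(1 − 0.9500^7) / (1 − 0.9500)] ≈ 14363.3680 billion.

$14363 billion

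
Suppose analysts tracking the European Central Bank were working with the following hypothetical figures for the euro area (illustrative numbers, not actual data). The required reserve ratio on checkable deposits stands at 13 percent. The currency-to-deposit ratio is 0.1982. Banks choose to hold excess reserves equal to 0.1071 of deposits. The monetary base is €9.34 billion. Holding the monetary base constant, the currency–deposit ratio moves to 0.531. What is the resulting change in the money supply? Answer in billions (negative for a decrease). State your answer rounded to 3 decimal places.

Initially m₁ = (1 + 0.1982) / (0.13 + 0.1071 + 0.1982) ≈ 2.75258, so M₁ = 2.75258 × 9.34 ≈ 25.7091 billion.
After the change m₂ = (1 + 0.531) / (0.13 + 0.1071 + 0.531) ≈ 1.99323, so M₂ = 1.99323 × 9.34 ≈ 18.6168 billion.
ΔM = M₂ − M₁ = 18.6168 − 25.7091 = -7.0923 billion.

-7.092 billion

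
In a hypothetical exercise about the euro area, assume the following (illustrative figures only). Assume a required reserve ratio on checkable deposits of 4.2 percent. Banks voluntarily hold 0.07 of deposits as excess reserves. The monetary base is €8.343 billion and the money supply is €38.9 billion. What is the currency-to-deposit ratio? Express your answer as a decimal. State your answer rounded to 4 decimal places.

0.1305

Using m = M/MB = 38.9/8.343 ≈ 4.662591. From m = (1 + c)/(c + rr + e), rearranging gives 1 + c = m·(c + rr + e), so c·(1 − m) = m·(rr + e) − 1.
Hence c = [m·(rr + e) − 1]/(1 − m) = [4.662591 × (0.042 + 0.07) − 1] / (1 − 4.662591) ≈ 0.130451.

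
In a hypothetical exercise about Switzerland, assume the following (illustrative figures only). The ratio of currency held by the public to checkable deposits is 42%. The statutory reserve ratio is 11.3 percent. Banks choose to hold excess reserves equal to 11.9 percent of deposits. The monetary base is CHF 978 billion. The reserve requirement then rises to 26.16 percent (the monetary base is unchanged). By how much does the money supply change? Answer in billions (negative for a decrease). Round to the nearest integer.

-395 billion

Initially m₁ = (1 + 0.42) / (0.113 + 0.119 + 0.42) ≈ 2.1779, so M₁ = 2.1779 × 978 = 2129.9862 billion.
After the change m₂ = (1 + 0.42) / (0.2616 + 0.119 + 0.42) ≈ 1.7737, so M₂ = 1.7737 × 978 = 1734.6786 billion.
ΔM = M₂ − M₁ = 1734.6786 − 2129.9862 = -395.3076 billion.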